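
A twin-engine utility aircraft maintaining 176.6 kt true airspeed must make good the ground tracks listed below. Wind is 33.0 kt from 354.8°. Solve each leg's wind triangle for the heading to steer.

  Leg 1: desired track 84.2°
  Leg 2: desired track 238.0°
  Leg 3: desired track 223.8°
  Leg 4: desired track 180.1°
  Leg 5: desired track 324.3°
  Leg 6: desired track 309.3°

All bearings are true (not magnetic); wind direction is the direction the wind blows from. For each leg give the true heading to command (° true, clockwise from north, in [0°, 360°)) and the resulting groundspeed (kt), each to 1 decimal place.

Leg 1: desired track 84.2°; wind correction -10.8° → command heading 73.4°, groundspeed 173.1 kt
Leg 2: desired track 238.0°; wind correction +9.6° → command heading 247.6°, groundspeed 189.0 kt
Leg 3: desired track 223.8°; wind correction +8.1° → command heading 231.9°, groundspeed 196.5 kt
Leg 4: desired track 180.1°; wind correction +1.0° → command heading 181.1°, groundspeed 209.4 kt
Leg 5: desired track 324.3°; wind correction +5.4° → command heading 329.7°, groundspeed 147.4 kt
Leg 6: desired track 309.3°; wind correction +7.7° → command heading 317.0°, groundspeed 151.9 kt

Leg 1: heading=73.4°, groundspeed=173.1 kt
Leg 2: heading=247.6°, groundspeed=189.0 kt
Leg 3: heading=231.9°, groundspeed=196.5 kt
Leg 4: heading=181.1°, groundspeed=209.4 kt
Leg 5: heading=329.7°, groundspeed=147.4 kt
Leg 6: heading=317.0°, groundspeed=151.9 kt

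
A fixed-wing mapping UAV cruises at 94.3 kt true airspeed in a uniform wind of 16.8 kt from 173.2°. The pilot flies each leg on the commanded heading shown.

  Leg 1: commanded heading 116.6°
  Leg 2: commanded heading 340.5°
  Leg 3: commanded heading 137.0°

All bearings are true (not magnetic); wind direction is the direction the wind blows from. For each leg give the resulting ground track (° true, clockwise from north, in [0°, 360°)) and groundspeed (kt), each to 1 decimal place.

Leg 1: track=107.2°, groundspeed=86.2 kt
Leg 2: track=342.4°, groundspeed=110.8 kt
Leg 3: track=130.0°, groundspeed=81.4 kt

Leg 1: heading 116.6°; drift -9.4° → track 107.2°, groundspeed 86.2 kt
Leg 2: heading 340.5°; drift +1.9° → track 342.4°, groundspeed 110.8 kt
Leg 3: heading 137.0°; drift -7.0° → track 130.0°, groundspeed 81.4 kt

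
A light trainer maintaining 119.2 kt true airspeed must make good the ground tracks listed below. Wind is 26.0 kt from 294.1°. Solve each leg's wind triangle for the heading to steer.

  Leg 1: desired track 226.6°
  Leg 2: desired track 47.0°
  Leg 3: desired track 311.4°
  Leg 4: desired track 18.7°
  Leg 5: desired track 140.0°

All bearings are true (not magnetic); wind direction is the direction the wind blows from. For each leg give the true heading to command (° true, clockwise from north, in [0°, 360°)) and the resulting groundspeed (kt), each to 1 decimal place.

Leg 1: desired track 226.6°; wind correction +11.6° → command heading 238.2°, groundspeed 106.8 kt
Leg 2: desired track 47.0°; wind correction -11.6° → command heading 35.4°, groundspeed 126.9 kt
Leg 3: desired track 311.4°; wind correction -3.7° → command heading 307.7°, groundspeed 94.1 kt
Leg 4: desired track 18.7°; wind correction -12.5° → command heading 6.2°, groundspeed 113.9 kt
Leg 5: desired track 140.0°; wind correction +5.5° → command heading 145.5°, groundspeed 142.0 kt

Leg 1: heading=238.2°, groundspeed=106.8 kt
Leg 2: heading=35.4°, groundspeed=126.9 kt
Leg 3: heading=307.7°, groundspeed=94.1 kt
Leg 4: heading=6.2°, groundspeed=113.9 kt
Leg 5: heading=145.5°, groundspeed=142.0 kt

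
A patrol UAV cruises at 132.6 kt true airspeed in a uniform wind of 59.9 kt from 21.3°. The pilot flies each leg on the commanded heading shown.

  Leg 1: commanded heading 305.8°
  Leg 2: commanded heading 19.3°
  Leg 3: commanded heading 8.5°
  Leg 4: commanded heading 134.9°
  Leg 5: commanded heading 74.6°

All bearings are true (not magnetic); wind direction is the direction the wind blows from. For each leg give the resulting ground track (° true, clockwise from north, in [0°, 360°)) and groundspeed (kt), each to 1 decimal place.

Leg 1: track=279.6°, groundspeed=131.1 kt
Leg 2: track=17.7°, groundspeed=72.8 kt
Leg 3: track=358.4°, groundspeed=75.4 kt
Leg 4: track=154.2°, groundspeed=165.9 kt
Leg 5: track=101.0°, groundspeed=108.1 kt

Leg 1: heading 305.8°; drift -26.2° → track 279.6°, groundspeed 131.1 kt
Leg 2: heading 19.3°; drift -1.6° → track 17.7°, groundspeed 72.8 kt
Leg 3: heading 8.5°; drift -10.1° → track 358.4°, groundspeed 75.4 kt
Leg 4: heading 134.9°; drift +19.3° → track 154.2°, groundspeed 165.9 kt
Leg 5: heading 74.6°; drift +26.4° → track 101.0°, groundspeed 108.1 kt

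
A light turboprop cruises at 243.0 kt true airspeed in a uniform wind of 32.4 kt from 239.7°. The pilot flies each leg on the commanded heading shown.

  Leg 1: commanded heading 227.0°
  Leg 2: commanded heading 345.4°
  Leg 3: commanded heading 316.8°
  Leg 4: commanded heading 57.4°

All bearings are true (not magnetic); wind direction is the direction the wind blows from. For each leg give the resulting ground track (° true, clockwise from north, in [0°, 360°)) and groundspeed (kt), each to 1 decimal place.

Leg 1: heading 227.0°; drift -1.9° → track 225.1°, groundspeed 211.5 kt
Leg 2: heading 345.4°; drift +7.1° → track 352.5°, groundspeed 253.7 kt
Leg 3: heading 316.8°; drift +7.6° → track 324.4°, groundspeed 237.9 kt
Leg 4: heading 57.4°; drift +0.3° → track 57.7°, groundspeed 275.4 kt

Leg 1: track=225.1°, groundspeed=211.5 kt
Leg 2: track=352.5°, groundspeed=253.7 kt
Leg 3: track=324.4°, groundspeed=237.9 kt
Leg 4: track=57.7°, groundspeed=275.4 kt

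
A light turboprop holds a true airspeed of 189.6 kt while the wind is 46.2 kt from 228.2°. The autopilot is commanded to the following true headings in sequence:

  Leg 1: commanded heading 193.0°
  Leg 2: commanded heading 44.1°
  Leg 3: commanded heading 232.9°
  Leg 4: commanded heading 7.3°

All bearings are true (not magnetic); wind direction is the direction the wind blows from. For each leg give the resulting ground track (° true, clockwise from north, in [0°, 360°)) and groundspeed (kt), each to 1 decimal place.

Leg 1: heading 193.0°; drift -9.9° → track 183.1°, groundspeed 154.2 kt
Leg 2: heading 44.1°; drift +0.8° → track 44.9°, groundspeed 235.7 kt
Leg 3: heading 232.9°; drift +1.5° → track 234.4°, groundspeed 143.6 kt
Leg 4: heading 7.3°; drift +7.7° → track 15.0°, groundspeed 226.5 kt

Leg 1: track=183.1°, groundspeed=154.2 kt
Leg 2: track=44.9°, groundspeed=235.7 kt
Leg 3: track=234.4°, groundspeed=143.6 kt
Leg 4: track=15.0°, groundspeed=226.5 kt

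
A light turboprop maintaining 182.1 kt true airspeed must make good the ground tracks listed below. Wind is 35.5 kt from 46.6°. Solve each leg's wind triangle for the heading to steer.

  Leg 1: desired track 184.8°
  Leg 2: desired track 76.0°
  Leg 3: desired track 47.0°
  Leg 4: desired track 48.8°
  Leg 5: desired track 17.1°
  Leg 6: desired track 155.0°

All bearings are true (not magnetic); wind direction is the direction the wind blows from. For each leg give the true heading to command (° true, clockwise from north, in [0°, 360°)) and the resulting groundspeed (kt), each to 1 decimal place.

Leg 1: heading=177.3°, groundspeed=207.0 kt
Leg 2: heading=70.5°, groundspeed=150.3 kt
Leg 3: heading=46.9°, groundspeed=146.6 kt
Leg 4: heading=48.4°, groundspeed=146.6 kt
Leg 5: heading=22.6°, groundspeed=150.4 kt
Leg 6: heading=144.3°, groundspeed=190.2 kt

Leg 1: desired track 184.8°; wind correction -7.5° → command heading 177.3°, groundspeed 207.0 kt
Leg 2: desired track 76.0°; wind correction -5.5° → command heading 70.5°, groundspeed 150.3 kt
Leg 3: desired track 47.0°; wind correction -0.1° → command heading 46.9°, groundspeed 146.6 kt
Leg 4: desired track 48.8°; wind correction -0.4° → command heading 48.4°, groundspeed 146.6 kt
Leg 5: desired track 17.1°; wind correction +5.5° → command heading 22.6°, groundspeed 150.4 kt
Leg 6: desired track 155.0°; wind correction -10.7° → command heading 144.3°, groundspeed 190.2 kt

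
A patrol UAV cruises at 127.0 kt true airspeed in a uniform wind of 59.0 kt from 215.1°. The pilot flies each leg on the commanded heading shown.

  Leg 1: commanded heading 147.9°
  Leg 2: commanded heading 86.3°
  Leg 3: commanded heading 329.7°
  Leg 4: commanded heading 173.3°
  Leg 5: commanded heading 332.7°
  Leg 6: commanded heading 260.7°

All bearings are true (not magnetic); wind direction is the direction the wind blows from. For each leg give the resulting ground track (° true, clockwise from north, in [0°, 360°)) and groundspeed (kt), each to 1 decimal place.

Leg 1: heading 147.9°; drift -27.6° → track 120.3°, groundspeed 117.5 kt
Leg 2: heading 86.3°; drift -15.7° → track 70.6°, groundspeed 170.3 kt
Leg 3: heading 329.7°; drift +19.5° → track 349.2°, groundspeed 160.8 kt
Leg 4: heading 173.3°; drift -25.3° → track 148.0°, groundspeed 91.9 kt
Leg 5: heading 332.7°; drift +18.7° → track 351.4°, groundspeed 163.0 kt
Leg 6: heading 260.7°; drift +26.2° → track 286.9°, groundspeed 95.5 kt

Leg 1: track=120.3°, groundspeed=117.5 kt
Leg 2: track=70.6°, groundspeed=170.3 kt
Leg 3: track=349.2°, groundspeed=160.8 kt
Leg 4: track=148.0°, groundspeed=91.9 kt
Leg 5: track=351.4°, groundspeed=163.0 kt
Leg 6: track=286.9°, groundspeed=95.5 kt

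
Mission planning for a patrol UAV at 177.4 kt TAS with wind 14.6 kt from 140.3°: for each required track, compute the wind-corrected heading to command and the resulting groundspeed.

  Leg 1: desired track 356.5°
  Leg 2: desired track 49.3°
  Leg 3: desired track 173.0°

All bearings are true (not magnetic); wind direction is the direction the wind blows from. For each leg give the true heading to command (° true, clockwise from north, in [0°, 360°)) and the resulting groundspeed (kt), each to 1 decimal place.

Leg 1: heading=359.3°, groundspeed=189.0 kt
Leg 2: heading=54.0°, groundspeed=177.1 kt
Leg 3: heading=170.5°, groundspeed=164.9 kt

Leg 1: desired track 356.5°; wind correction +2.8° → command heading 359.3°, groundspeed 189.0 kt
Leg 2: desired track 49.3°; wind correction +4.7° → command heading 54.0°, groundspeed 177.1 kt
Leg 3: desired track 173.0°; wind correction -2.5° → command heading 170.5°, groundspeed 164.9 kt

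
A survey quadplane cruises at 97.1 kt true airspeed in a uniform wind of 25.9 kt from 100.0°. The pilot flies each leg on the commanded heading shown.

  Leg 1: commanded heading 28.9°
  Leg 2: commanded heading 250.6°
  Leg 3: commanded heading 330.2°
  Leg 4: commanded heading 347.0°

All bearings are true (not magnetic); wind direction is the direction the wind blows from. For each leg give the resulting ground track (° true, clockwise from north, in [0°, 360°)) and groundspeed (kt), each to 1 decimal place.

Leg 1: track=13.5°, groundspeed=92.0 kt
Leg 2: track=256.7°, groundspeed=120.3 kt
Leg 3: track=320.3°, groundspeed=115.4 kt
Leg 4: track=334.5°, groundspeed=109.8 kt

Leg 1: heading 28.9°; drift -15.4° → track 13.5°, groundspeed 92.0 kt
Leg 2: heading 250.6°; drift +6.1° → track 256.7°, groundspeed 120.3 kt
Leg 3: heading 330.2°; drift -9.9° → track 320.3°, groundspeed 115.4 kt
Leg 4: heading 347.0°; drift -12.5° → track 334.5°, groundspeed 109.8 kt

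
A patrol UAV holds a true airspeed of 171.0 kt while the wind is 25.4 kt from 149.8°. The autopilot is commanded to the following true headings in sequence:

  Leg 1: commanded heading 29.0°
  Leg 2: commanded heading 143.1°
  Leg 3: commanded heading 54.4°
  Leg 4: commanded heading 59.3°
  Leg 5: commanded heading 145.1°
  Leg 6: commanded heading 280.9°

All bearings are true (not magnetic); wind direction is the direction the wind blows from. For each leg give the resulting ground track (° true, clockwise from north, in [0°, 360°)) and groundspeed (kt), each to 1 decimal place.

Leg 1: track=22.2°, groundspeed=185.3 kt
Leg 2: track=141.9°, groundspeed=145.8 kt
Leg 3: track=46.1°, groundspeed=175.2 kt
Leg 4: track=50.9°, groundspeed=173.1 kt
Leg 5: track=144.3°, groundspeed=145.7 kt
Leg 6: track=286.7°, groundspeed=188.7 kt

Leg 1: heading 29.0°; drift -6.8° → track 22.2°, groundspeed 185.3 kt
Leg 2: heading 143.1°; drift -1.2° → track 141.9°, groundspeed 145.8 kt
Leg 3: heading 54.4°; drift -8.3° → track 46.1°, groundspeed 175.2 kt
Leg 4: heading 59.3°; drift -8.4° → track 50.9°, groundspeed 173.1 kt
Leg 5: heading 145.1°; drift -0.8° → track 144.3°, groundspeed 145.7 kt
Leg 6: heading 280.9°; drift +5.8° → track 286.7°, groundspeed 188.7 kt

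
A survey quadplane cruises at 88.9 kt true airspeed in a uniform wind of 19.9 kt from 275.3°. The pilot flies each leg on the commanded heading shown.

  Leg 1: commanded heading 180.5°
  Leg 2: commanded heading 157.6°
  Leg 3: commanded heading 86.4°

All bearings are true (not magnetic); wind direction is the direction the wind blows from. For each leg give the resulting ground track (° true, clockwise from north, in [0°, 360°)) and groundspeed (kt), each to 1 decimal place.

Leg 1: heading 180.5°; drift -12.4° → track 168.1°, groundspeed 92.7 kt
Leg 2: heading 157.6°; drift -10.2° → track 147.4°, groundspeed 99.7 kt
Leg 3: heading 86.4°; drift +1.6° → track 88.0°, groundspeed 108.6 kt

Leg 1: track=168.1°, groundspeed=92.7 kt
Leg 2: track=147.4°, groundspeed=99.7 kt
Leg 3: track=88.0°, groundspeed=108.6 kt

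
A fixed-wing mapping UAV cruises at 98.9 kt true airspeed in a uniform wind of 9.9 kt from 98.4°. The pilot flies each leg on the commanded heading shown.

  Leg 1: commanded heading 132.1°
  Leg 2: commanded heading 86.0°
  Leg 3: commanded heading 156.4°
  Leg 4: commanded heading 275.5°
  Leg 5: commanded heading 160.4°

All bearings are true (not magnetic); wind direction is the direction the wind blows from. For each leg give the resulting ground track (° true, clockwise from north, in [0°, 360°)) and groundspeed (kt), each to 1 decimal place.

Leg 1: track=135.6°, groundspeed=90.8 kt
Leg 2: track=84.6°, groundspeed=89.3 kt
Leg 3: track=161.5°, groundspeed=94.0 kt
Leg 4: track=275.8°, groundspeed=108.8 kt
Leg 5: track=165.7°, groundspeed=94.7 kt

Leg 1: heading 132.1°; drift +3.5° → track 135.6°, groundspeed 90.8 kt
Leg 2: heading 86.0°; drift -1.4° → track 84.6°, groundspeed 89.3 kt
Leg 3: heading 156.4°; drift +5.1° → track 161.5°, groundspeed 94.0 kt
Leg 4: heading 275.5°; drift +0.3° → track 275.8°, groundspeed 108.8 kt
Leg 5: heading 160.4°; drift +5.3° → track 165.7°, groundspeed 94.7 kt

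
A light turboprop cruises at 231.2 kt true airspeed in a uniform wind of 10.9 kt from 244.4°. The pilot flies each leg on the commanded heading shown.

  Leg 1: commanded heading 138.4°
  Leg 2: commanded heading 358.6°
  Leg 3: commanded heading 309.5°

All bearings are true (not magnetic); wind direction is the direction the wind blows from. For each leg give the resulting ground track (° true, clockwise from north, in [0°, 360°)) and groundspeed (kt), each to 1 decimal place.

Leg 1: heading 138.4°; drift -2.6° → track 135.8°, groundspeed 234.4 kt
Leg 2: heading 358.6°; drift +2.4° → track 1.0°, groundspeed 235.9 kt
Leg 3: heading 309.5°; drift +2.5° → track 312.0°, groundspeed 226.8 kt

Leg 1: track=135.8°, groundspeed=234.4 kt
Leg 2: track=1.0°, groundspeed=235.9 kt
Leg 3: track=312.0°, groundspeed=226.8 kt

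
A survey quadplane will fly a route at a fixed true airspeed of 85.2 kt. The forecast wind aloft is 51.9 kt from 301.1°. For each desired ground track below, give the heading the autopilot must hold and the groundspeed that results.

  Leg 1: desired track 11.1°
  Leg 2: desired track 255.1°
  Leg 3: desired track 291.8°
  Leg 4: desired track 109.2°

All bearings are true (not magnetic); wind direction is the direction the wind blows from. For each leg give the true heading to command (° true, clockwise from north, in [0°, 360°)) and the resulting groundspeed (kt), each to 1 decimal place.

Leg 1: heading=336.2°, groundspeed=52.1 kt
Leg 2: heading=281.1°, groundspeed=40.5 kt
Leg 3: heading=297.4°, groundspeed=33.6 kt
Leg 4: heading=102.0°, groundspeed=135.3 kt

Leg 1: desired track 11.1°; wind correction -34.9° → command heading 336.2°, groundspeed 52.1 kt
Leg 2: desired track 255.1°; wind correction +26.0° → command heading 281.1°, groundspeed 40.5 kt
Leg 3: desired track 291.8°; wind correction +5.6° → command heading 297.4°, groundspeed 33.6 kt
Leg 4: desired track 109.2°; wind correction -7.2° → command heading 102.0°, groundspeed 135.3 kt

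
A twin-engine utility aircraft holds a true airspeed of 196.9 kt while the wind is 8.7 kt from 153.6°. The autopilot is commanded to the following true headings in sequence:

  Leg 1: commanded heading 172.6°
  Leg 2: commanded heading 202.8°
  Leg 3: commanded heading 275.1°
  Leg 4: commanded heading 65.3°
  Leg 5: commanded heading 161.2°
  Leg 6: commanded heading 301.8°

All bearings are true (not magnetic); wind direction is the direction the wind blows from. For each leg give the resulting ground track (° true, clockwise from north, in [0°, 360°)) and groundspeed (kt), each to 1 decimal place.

Leg 1: track=173.5°, groundspeed=188.7 kt
Leg 2: track=204.8°, groundspeed=191.3 kt
Leg 3: track=277.2°, groundspeed=201.6 kt
Leg 4: track=62.8°, groundspeed=196.8 kt
Leg 5: track=161.6°, groundspeed=188.3 kt
Leg 6: track=303.1°, groundspeed=204.3 kt

Leg 1: heading 172.6°; drift +0.9° → track 173.5°, groundspeed 188.7 kt
Leg 2: heading 202.8°; drift +2.0° → track 204.8°, groundspeed 191.3 kt
Leg 3: heading 275.1°; drift +2.1° → track 277.2°, groundspeed 201.6 kt
Leg 4: heading 65.3°; drift -2.5° → track 62.8°, groundspeed 196.8 kt
Leg 5: heading 161.2°; drift +0.4° → track 161.6°, groundspeed 188.3 kt
Leg 6: heading 301.8°; drift +1.3° → track 303.1°, groundspeed 204.3 kt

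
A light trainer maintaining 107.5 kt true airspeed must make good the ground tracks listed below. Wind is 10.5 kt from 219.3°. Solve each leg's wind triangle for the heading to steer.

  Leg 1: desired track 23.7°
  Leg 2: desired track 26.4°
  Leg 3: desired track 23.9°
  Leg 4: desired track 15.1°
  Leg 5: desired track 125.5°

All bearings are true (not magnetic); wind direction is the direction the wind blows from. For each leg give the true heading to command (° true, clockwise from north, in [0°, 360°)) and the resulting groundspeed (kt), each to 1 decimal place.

Leg 1: heading=22.2°, groundspeed=117.6 kt
Leg 2: heading=25.2°, groundspeed=117.7 kt
Leg 3: heading=22.4°, groundspeed=117.6 kt
Leg 4: heading=12.8°, groundspeed=117.0 kt
Leg 5: heading=131.1°, groundspeed=107.7 kt

Leg 1: desired track 23.7°; wind correction -1.5° → command heading 22.2°, groundspeed 117.6 kt
Leg 2: desired track 26.4°; wind correction -1.2° → command heading 25.2°, groundspeed 117.7 kt
Leg 3: desired track 23.9°; wind correction -1.5° → command heading 22.4°, groundspeed 117.6 kt
Leg 4: desired track 15.1°; wind correction -2.3° → command heading 12.8°, groundspeed 117.0 kt
Leg 5: desired track 125.5°; wind correction +5.6° → command heading 131.1°, groundspeed 107.7 kt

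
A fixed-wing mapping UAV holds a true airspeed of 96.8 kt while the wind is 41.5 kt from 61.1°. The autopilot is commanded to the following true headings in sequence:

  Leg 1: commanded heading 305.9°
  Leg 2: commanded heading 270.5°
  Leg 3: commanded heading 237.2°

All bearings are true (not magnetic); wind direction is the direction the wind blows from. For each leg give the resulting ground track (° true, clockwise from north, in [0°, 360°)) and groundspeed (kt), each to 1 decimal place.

Leg 1: track=287.7°, groundspeed=120.5 kt
Leg 2: track=261.8°, groundspeed=134.5 kt
Leg 3: track=238.4°, groundspeed=138.2 kt

Leg 1: heading 305.9°; drift -18.2° → track 287.7°, groundspeed 120.5 kt
Leg 2: heading 270.5°; drift -8.7° → track 261.8°, groundspeed 134.5 kt
Leg 3: heading 237.2°; drift +1.2° → track 238.4°, groundspeed 138.2 kt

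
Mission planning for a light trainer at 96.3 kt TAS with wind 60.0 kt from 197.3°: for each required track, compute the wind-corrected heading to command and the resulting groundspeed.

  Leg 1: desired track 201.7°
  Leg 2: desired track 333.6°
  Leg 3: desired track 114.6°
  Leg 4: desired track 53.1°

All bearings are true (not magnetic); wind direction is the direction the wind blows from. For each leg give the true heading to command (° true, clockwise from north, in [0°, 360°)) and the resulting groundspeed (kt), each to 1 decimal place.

Leg 1: heading=199.0°, groundspeed=36.4 kt
Leg 2: heading=308.1°, groundspeed=130.3 kt
Leg 3: heading=152.8°, groundspeed=68.1 kt
Leg 4: heading=74.5°, groundspeed=138.3 kt

Leg 1: desired track 201.7°; wind correction -2.7° → command heading 199.0°, groundspeed 36.4 kt
Leg 2: desired track 333.6°; wind correction -25.5° → command heading 308.1°, groundspeed 130.3 kt
Leg 3: desired track 114.6°; wind correction +38.2° → command heading 152.8°, groundspeed 68.1 kt
Leg 4: desired track 53.1°; wind correction +21.4° → command heading 74.5°, groundspeed 138.3 kt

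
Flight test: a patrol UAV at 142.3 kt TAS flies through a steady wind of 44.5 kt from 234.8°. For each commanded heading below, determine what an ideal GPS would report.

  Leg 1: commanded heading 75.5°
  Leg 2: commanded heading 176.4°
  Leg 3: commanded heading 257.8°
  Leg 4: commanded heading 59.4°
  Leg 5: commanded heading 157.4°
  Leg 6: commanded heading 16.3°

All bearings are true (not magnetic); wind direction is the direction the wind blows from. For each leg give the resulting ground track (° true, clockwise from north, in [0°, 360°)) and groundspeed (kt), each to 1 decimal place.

Leg 1: track=70.6°, groundspeed=184.6 kt
Leg 2: track=158.7°, groundspeed=124.9 kt
Leg 3: track=267.5°, groundspeed=102.8 kt
Leg 4: track=58.3°, groundspeed=186.7 kt
Leg 5: track=139.3°, groundspeed=139.5 kt
Leg 6: track=25.2°, groundspeed=179.3 kt

Leg 1: heading 75.5°; drift -4.9° → track 70.6°, groundspeed 184.6 kt
Leg 2: heading 176.4°; drift -17.7° → track 158.7°, groundspeed 124.9 kt
Leg 3: heading 257.8°; drift +9.7° → track 267.5°, groundspeed 102.8 kt
Leg 4: heading 59.4°; drift -1.1° → track 58.3°, groundspeed 186.7 kt
Leg 5: heading 157.4°; drift -18.1° → track 139.3°, groundspeed 139.5 kt
Leg 6: heading 16.3°; drift +8.9° → track 25.2°, groundspeed 179.3 kt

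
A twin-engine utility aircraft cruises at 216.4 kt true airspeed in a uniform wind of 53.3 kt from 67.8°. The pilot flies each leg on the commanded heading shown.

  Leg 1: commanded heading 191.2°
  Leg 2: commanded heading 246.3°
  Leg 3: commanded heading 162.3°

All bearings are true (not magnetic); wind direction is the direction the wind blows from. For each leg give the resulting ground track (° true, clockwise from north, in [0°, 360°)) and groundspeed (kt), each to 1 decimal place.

Leg 1: track=201.5°, groundspeed=249.7 kt
Leg 2: track=246.6°, groundspeed=269.7 kt
Leg 3: track=175.8°, groundspeed=226.9 kt

Leg 1: heading 191.2°; drift +10.3° → track 201.5°, groundspeed 249.7 kt
Leg 2: heading 246.3°; drift +0.3° → track 246.6°, groundspeed 269.7 kt
Leg 3: heading 162.3°; drift +13.5° → track 175.8°, groundspeed 226.9 kt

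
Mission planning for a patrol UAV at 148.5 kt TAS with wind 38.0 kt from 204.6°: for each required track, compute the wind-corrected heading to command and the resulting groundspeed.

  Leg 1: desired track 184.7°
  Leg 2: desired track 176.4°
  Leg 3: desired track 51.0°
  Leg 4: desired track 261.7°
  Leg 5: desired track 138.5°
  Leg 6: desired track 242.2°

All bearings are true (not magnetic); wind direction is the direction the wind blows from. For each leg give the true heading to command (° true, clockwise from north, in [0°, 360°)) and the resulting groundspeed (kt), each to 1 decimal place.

Leg 1: desired track 184.7°; wind correction +5.0° → command heading 189.7°, groundspeed 112.2 kt
Leg 2: desired track 176.4°; wind correction +6.9° → command heading 183.3°, groundspeed 113.9 kt
Leg 3: desired track 51.0°; wind correction +6.5° → command heading 57.5°, groundspeed 181.6 kt
Leg 4: desired track 261.7°; wind correction -12.4° → command heading 249.3°, groundspeed 124.4 kt
Leg 5: desired track 138.5°; wind correction +13.5° → command heading 152.0°, groundspeed 129.0 kt
Leg 6: desired track 242.2°; wind correction -9.0° → command heading 233.2°, groundspeed 116.6 kt

Leg 1: heading=189.7°, groundspeed=112.2 kt
Leg 2: heading=183.3°, groundspeed=113.9 kt
Leg 3: heading=57.5°, groundspeed=181.6 kt
Leg 4: heading=249.3°, groundspeed=124.4 kt
Leg 5: heading=152.0°, groundspeed=129.0 kt
Leg 6: heading=233.2°, groundspeed=116.6 kt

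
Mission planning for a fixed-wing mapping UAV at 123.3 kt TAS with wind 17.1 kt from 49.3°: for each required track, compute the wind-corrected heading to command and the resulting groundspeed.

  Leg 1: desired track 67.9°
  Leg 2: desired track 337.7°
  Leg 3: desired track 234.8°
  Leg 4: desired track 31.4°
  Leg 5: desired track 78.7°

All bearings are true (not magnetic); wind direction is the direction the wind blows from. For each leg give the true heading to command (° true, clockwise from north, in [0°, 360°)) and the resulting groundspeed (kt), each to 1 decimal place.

Leg 1: desired track 67.9°; wind correction -2.5° → command heading 65.4°, groundspeed 107.0 kt
Leg 2: desired track 337.7°; wind correction +7.6° → command heading 345.3°, groundspeed 116.8 kt
Leg 3: desired track 234.8°; wind correction +0.8° → command heading 235.6°, groundspeed 140.3 kt
Leg 4: desired track 31.4°; wind correction +2.4° → command heading 33.8°, groundspeed 106.9 kt
Leg 5: desired track 78.7°; wind correction -3.9° → command heading 74.8°, groundspeed 108.1 kt

Leg 1: heading=65.4°, groundspeed=107.0 kt
Leg 2: heading=345.3°, groundspeed=116.8 kt
Leg 3: heading=235.6°, groundspeed=140.3 kt
Leg 4: heading=33.8°, groundspeed=106.9 kt
Leg 5: heading=74.8°, groundspeed=108.1 kt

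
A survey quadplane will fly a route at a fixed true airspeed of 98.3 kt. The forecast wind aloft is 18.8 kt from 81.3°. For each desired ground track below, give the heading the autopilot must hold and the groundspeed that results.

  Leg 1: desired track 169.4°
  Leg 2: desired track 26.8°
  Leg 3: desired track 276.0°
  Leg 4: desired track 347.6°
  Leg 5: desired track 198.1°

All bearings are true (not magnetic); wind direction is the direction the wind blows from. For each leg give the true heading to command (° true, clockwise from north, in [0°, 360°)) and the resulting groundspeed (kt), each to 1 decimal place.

Leg 1: desired track 169.4°; wind correction -11.0° → command heading 158.4°, groundspeed 95.9 kt
Leg 2: desired track 26.8°; wind correction +9.0° → command heading 35.8°, groundspeed 86.2 kt
Leg 3: desired track 276.0°; wind correction +2.8° → command heading 278.8°, groundspeed 116.4 kt
Leg 4: desired track 347.6°; wind correction +11.0° → command heading 358.6°, groundspeed 97.7 kt
Leg 5: desired track 198.1°; wind correction -9.8° → command heading 188.3°, groundspeed 105.3 kt

Leg 1: heading=158.4°, groundspeed=95.9 kt
Leg 2: heading=35.8°, groundspeed=86.2 kt
Leg 3: heading=278.8°, groundspeed=116.4 kt
Leg 4: heading=358.6°, groundspeed=97.7 kt
Leg 5: heading=188.3°, groundspeed=105.3 kt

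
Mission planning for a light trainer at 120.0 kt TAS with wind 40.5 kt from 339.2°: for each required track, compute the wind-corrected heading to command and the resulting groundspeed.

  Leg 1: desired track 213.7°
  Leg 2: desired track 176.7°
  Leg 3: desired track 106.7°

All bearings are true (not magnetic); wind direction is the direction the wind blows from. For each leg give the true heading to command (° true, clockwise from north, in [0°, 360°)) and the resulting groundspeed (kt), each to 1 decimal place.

Leg 1: desired track 213.7°; wind correction +15.9° → command heading 229.6°, groundspeed 138.9 kt
Leg 2: desired track 176.7°; wind correction +5.8° → command heading 182.5°, groundspeed 158.0 kt
Leg 3: desired track 106.7°; wind correction -15.5° → command heading 91.2°, groundspeed 140.3 kt

Leg 1: heading=229.6°, groundspeed=138.9 kt
Leg 2: heading=182.5°, groundspeed=158.0 kt
Leg 3: heading=91.2°, groundspeed=140.3 kt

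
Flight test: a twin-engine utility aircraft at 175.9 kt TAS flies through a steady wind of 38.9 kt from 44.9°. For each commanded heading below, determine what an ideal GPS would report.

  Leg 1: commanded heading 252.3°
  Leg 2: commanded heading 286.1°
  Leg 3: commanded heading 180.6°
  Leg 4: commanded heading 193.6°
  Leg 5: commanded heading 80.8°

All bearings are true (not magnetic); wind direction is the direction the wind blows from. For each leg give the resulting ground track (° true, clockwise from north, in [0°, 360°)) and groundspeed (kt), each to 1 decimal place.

Leg 1: track=247.4°, groundspeed=211.2 kt
Leg 2: track=276.2°, groundspeed=197.6 kt
Leg 3: track=188.2°, groundspeed=205.5 kt
Leg 4: track=199.1°, groundspeed=210.1 kt
Leg 5: track=89.8°, groundspeed=146.2 kt

Leg 1: heading 252.3°; drift -4.9° → track 247.4°, groundspeed 211.2 kt
Leg 2: heading 286.1°; drift -9.9° → track 276.2°, groundspeed 197.6 kt
Leg 3: heading 180.6°; drift +7.6° → track 188.2°, groundspeed 205.5 kt
Leg 4: heading 193.6°; drift +5.5° → track 199.1°, groundspeed 210.1 kt
Leg 5: heading 80.8°; drift +9.0° → track 89.8°, groundspeed 146.2 kt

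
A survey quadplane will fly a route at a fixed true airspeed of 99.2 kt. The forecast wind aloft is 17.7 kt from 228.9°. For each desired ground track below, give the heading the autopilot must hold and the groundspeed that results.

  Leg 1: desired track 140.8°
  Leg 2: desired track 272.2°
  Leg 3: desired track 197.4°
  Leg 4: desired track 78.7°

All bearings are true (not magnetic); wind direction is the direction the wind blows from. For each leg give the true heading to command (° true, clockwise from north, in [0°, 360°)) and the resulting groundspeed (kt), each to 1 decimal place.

Leg 1: desired track 140.8°; wind correction +10.3° → command heading 151.1°, groundspeed 97.0 kt
Leg 2: desired track 272.2°; wind correction -7.0° → command heading 265.2°, groundspeed 85.6 kt
Leg 3: desired track 197.4°; wind correction +5.3° → command heading 202.7°, groundspeed 83.7 kt
Leg 4: desired track 78.7°; wind correction +5.1° → command heading 83.8°, groundspeed 114.2 kt

Leg 1: heading=151.1°, groundspeed=97.0 kt
Leg 2: heading=265.2°, groundspeed=85.6 kt
Leg 3: heading=202.7°, groundspeed=83.7 kt
Leg 4: heading=83.8°, groundspeed=114.2 kt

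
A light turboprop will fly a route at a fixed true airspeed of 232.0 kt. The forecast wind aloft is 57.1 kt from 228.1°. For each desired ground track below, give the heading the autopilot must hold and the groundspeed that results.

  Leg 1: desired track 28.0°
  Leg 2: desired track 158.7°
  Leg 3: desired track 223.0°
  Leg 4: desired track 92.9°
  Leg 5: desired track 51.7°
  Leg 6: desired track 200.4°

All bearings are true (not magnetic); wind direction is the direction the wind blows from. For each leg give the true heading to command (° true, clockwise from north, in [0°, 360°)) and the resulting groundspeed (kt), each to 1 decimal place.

Leg 1: heading=23.1°, groundspeed=284.8 kt
Leg 2: heading=172.0°, groundspeed=205.7 kt
Leg 3: heading=224.3°, groundspeed=175.1 kt
Leg 4: heading=102.9°, groundspeed=269.0 kt
Leg 5: heading=52.6°, groundspeed=289.0 kt
Leg 6: heading=207.0°, groundspeed=179.9 kt

Leg 1: desired track 28.0°; wind correction -4.9° → command heading 23.1°, groundspeed 284.8 kt
Leg 2: desired track 158.7°; wind correction +13.3° → command heading 172.0°, groundspeed 205.7 kt
Leg 3: desired track 223.0°; wind correction +1.3° → command heading 224.3°, groundspeed 175.1 kt
Leg 4: desired track 92.9°; wind correction +10.0° → command heading 102.9°, groundspeed 269.0 kt
Leg 5: desired track 51.7°; wind correction +0.9° → command heading 52.6°, groundspeed 289.0 kt
Leg 6: desired track 200.4°; wind correction +6.6° → command heading 207.0°, groundspeed 179.9 kt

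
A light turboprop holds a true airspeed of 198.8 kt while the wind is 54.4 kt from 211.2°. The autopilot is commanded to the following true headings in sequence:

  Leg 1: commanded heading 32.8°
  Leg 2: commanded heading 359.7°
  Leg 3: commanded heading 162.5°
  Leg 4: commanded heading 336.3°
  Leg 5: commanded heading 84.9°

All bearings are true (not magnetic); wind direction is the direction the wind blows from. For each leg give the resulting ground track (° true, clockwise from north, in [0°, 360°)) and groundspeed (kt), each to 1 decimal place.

Leg 1: track=32.5°, groundspeed=253.2 kt
Leg 2: track=6.3°, groundspeed=246.8 kt
Leg 3: track=148.4°, groundspeed=167.9 kt
Leg 4: track=347.2°, groundspeed=234.3 kt
Leg 5: track=74.2°, groundspeed=235.1 kt

Leg 1: heading 32.8°; drift -0.3° → track 32.5°, groundspeed 253.2 kt
Leg 2: heading 359.7°; drift +6.6° → track 6.3°, groundspeed 246.8 kt
Leg 3: heading 162.5°; drift -14.1° → track 148.4°, groundspeed 167.9 kt
Leg 4: heading 336.3°; drift +10.9° → track 347.2°, groundspeed 234.3 kt
Leg 5: heading 84.9°; drift -10.7° → track 74.2°, groundspeed 235.1 kt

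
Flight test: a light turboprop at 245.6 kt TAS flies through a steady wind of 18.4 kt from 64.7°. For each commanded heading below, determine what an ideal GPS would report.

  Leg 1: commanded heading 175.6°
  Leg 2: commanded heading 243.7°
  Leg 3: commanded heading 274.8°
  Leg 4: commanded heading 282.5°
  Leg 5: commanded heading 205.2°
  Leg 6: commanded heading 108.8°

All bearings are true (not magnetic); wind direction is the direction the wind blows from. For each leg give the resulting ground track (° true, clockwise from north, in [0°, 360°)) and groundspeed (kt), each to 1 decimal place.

Leg 1: track=179.5°, groundspeed=252.7 kt
Leg 2: track=243.8°, groundspeed=264.0 kt
Leg 3: track=272.8°, groundspeed=261.7 kt
Leg 4: track=280.0°, groundspeed=260.4 kt
Leg 5: track=207.8°, groundspeed=260.1 kt
Leg 6: track=112.0°, groundspeed=232.7 kt

Leg 1: heading 175.6°; drift +3.9° → track 179.5°, groundspeed 252.7 kt
Leg 2: heading 243.7°; drift +0.1° → track 243.8°, groundspeed 264.0 kt
Leg 3: heading 274.8°; drift -2.0° → track 272.8°, groundspeed 261.7 kt
Leg 4: heading 282.5°; drift -2.5° → track 280.0°, groundspeed 260.4 kt
Leg 5: heading 205.2°; drift +2.6° → track 207.8°, groundspeed 260.1 kt
Leg 6: heading 108.8°; drift +3.2° → track 112.0°, groundspeed 232.7 kt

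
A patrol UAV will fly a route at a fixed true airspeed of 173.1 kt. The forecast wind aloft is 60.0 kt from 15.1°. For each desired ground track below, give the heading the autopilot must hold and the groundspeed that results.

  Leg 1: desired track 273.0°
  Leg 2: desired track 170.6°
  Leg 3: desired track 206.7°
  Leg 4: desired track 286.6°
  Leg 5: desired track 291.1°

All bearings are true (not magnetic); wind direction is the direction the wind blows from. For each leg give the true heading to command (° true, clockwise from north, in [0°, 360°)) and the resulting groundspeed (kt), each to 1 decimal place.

Leg 1: desired track 273.0°; wind correction +19.8° → command heading 292.8°, groundspeed 175.4 kt
Leg 2: desired track 170.6°; wind correction -8.3° → command heading 162.3°, groundspeed 225.9 kt
Leg 3: desired track 206.7°; wind correction +4.0° → command heading 210.7°, groundspeed 231.5 kt
Leg 4: desired track 286.6°; wind correction +20.3° → command heading 306.9°, groundspeed 160.8 kt
Leg 5: desired track 291.1°; wind correction +20.2° → command heading 311.3°, groundspeed 156.2 kt

Leg 1: heading=292.8°, groundspeed=175.4 kt
Leg 2: heading=162.3°, groundspeed=225.9 kt
Leg 3: heading=210.7°, groundspeed=231.5 kt
Leg 4: heading=306.9°, groundspeed=160.8 kt
Leg 5: heading=311.3°, groundspeed=156.2 kt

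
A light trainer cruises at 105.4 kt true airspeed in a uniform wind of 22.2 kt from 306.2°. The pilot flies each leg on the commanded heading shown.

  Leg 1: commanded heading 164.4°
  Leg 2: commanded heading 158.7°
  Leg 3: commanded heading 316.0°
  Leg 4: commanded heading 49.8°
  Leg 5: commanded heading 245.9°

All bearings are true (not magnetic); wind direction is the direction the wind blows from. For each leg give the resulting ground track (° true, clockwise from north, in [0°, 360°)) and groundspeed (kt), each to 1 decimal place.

Leg 1: track=158.0°, groundspeed=123.6 kt
Leg 2: track=153.2°, groundspeed=124.7 kt
Leg 3: track=318.6°, groundspeed=83.6 kt
Leg 4: track=60.8°, groundspeed=112.7 kt
Leg 5: track=234.4°, groundspeed=96.4 kt

Leg 1: heading 164.4°; drift -6.4° → track 158.0°, groundspeed 123.6 kt
Leg 2: heading 158.7°; drift -5.5° → track 153.2°, groundspeed 124.7 kt
Leg 3: heading 316.0°; drift +2.6° → track 318.6°, groundspeed 83.6 kt
Leg 4: heading 49.8°; drift +11.0° → track 60.8°, groundspeed 112.7 kt
Leg 5: heading 245.9°; drift -11.5° → track 234.4°, groundspeed 96.4 kt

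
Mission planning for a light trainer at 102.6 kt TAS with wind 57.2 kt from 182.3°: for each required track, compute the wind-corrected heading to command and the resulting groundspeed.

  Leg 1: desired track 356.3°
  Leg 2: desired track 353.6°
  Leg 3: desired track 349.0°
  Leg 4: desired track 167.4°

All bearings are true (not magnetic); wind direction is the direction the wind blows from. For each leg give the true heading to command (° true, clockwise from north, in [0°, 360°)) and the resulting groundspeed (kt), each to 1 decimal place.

Leg 1: desired track 356.3°; wind correction -3.3° → command heading 353.0°, groundspeed 159.3 kt
Leg 2: desired track 353.6°; wind correction -4.8° → command heading 348.8°, groundspeed 158.8 kt
Leg 3: desired track 349.0°; wind correction -7.4° → command heading 341.6°, groundspeed 157.4 kt
Leg 4: desired track 167.4°; wind correction +8.2° → command heading 175.6°, groundspeed 46.3 kt

Leg 1: heading=353.0°, groundspeed=159.3 kt
Leg 2: heading=348.8°, groundspeed=158.8 kt
Leg 3: heading=341.6°, groundspeed=157.4 kt
Leg 4: heading=175.6°, groundspeed=46.3 kt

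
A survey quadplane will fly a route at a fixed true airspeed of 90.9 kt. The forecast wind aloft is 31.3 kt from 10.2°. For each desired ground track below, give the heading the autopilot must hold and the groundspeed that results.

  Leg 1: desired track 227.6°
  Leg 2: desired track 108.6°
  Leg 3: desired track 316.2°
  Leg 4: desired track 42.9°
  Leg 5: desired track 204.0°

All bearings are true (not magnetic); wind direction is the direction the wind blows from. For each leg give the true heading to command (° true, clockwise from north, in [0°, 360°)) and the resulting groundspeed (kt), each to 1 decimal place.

Leg 1: desired track 227.6°; wind correction +12.1° → command heading 239.7°, groundspeed 113.8 kt
Leg 2: desired track 108.6°; wind correction -19.9° → command heading 88.7°, groundspeed 90.0 kt
Leg 3: desired track 316.2°; wind correction +16.2° → command heading 332.4°, groundspeed 68.9 kt
Leg 4: desired track 42.9°; wind correction -10.7° → command heading 32.2°, groundspeed 63.0 kt
Leg 5: desired track 204.0°; wind correction +4.7° → command heading 208.7°, groundspeed 121.0 kt

Leg 1: heading=239.7°, groundspeed=113.8 kt
Leg 2: heading=88.7°, groundspeed=90.0 kt
Leg 3: heading=332.4°, groundspeed=68.9 kt
Leg 4: heading=32.2°, groundspeed=63.0 kt
Leg 5: heading=208.7°, groundspeed=121.0 kt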